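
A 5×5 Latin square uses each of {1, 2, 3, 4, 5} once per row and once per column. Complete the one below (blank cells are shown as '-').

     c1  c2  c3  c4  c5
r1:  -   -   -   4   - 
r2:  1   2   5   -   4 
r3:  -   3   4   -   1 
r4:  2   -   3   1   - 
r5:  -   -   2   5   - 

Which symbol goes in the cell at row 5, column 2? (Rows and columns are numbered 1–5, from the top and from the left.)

1

(r1,c3) = 1
(r2,c4) = 3
(r3,c1) = 5
(r3,c4) = 2
(r4,c5) = 5
(r5,c5) = 3
(r1,c1) = 3
(r1,c2) = 5
(r1,c5) = 2
(r4,c2) = 4
(r5,c1) = 4
(r5,c2) = 1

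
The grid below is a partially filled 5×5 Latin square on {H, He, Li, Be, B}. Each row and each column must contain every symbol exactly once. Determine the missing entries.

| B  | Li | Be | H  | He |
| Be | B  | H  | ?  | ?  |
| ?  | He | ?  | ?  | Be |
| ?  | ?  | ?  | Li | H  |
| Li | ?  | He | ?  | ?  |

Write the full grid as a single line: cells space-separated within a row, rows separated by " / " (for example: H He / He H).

B Li Be H He / Be B H He Li / H He Li B Be / He Be B Li H / Li H He Be B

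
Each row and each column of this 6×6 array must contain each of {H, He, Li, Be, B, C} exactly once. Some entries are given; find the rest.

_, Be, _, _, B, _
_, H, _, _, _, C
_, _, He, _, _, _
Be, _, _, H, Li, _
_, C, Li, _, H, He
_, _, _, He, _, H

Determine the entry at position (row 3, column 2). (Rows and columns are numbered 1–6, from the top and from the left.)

B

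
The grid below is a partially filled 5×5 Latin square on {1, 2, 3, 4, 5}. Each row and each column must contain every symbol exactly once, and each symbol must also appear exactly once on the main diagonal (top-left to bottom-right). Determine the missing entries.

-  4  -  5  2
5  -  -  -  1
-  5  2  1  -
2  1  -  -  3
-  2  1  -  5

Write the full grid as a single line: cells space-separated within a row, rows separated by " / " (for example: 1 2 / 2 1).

1 4 3 5 2 / 5 3 4 2 1 / 3 5 2 1 4 / 2 1 5 4 3 / 4 2 1 3 5

(r1,c3) = 3
(r2,c2) = 3
(r2,c3) = 4
(r2,c4) = 2
(r3,c5) = 4
(r4,c3) = 5
(r4,c4) = 4
(r5,c4) = 3
(r1,c1) = 1
(r3,c1) = 3
(r5,c1) = 4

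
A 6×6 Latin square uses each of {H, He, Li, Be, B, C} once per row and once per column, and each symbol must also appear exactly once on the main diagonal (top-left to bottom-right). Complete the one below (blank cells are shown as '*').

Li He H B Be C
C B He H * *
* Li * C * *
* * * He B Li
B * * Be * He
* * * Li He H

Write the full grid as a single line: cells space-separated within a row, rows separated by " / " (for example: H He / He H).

Li He H B Be C / C B He H Li Be / He Li Be C H B / H Be C He B Li / B H Li Be C He / Be C B Li He H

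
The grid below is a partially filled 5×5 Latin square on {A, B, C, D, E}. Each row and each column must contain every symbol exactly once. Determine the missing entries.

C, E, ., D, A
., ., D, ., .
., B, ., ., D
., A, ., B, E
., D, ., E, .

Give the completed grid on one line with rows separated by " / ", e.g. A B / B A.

row 1 has {A,C,D,E}; column 3 has {D} — only B is left for (r1,c3).
row 2 has {D}; column 2 has {A,B,D,E} — only C is left for (r2,c2).
row 2 has {C,D}; column 4 has {B,D,E} — only A is left for (r2,c4).
row 2 has {A,C,D}; column 5 has {A,D,E} — only B is left for (r2,c5).
row 3 has {B,D}; column 4 has {A,B,D,E} — only C is left for (r3,c4).
row 4 has {A,B,E}; column 1 has {C} — only D is left for (r4,c1).
row 4 has {A,B,D,E}; column 3 has {B,D} — only C is left for (r4,c3).
row 5 has {D,E}; column 3 has {B,C,D} — only A is left for (r5,c3).
row 5 has {A,D,E}; column 5 has {A,B,D,E} — only C is left for (r5,c5).
row 2 has {A,B,C,D}; column 1 has {C,D} — only E is left for (r2,c1).
row 3 has {B,C,D}; column 1 has {C,D,E} — only A is left for (r3,c1).
row 3 has {A,B,C,D}; column 3 has {A,B,C,D} — only E is left for (r3,c3).
row 5 has {A,C,D,E}; column 1 has {A,C,D,E} — only B is left for (r5,c1).

C E B D A / E C D A B / A B E C D / D A C B E / B D A E C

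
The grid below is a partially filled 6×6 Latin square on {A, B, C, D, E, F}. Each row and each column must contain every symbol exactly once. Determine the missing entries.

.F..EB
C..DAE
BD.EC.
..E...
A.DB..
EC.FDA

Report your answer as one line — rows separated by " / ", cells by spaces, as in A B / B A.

Cell (r1,c1): row 1 has {B,E,F}; column 1 has {A,B,C,E} → D.
Cell (r2,c2): row 2 has {A,C,D,E}; column 2 has {C,D,F} → B.
Cell (r2,c3): row 2 has {A,B,C,D,E}; column 3 has {D,E} → F.
Cell (r3,c3): row 3 has {B,C,D,E}; column 3 has {D,E,F} → A.
Cell (r3,c6): row 3 has {A,B,C,D,E}; column 6 has {A,B,E} → F.
Cell (r4,c1): row 4 has {E}; column 1 has {A,B,C,D,E} → F.
Cell (r4,c2): row 4 has {E,F}; column 2 has {B,C,D,F} → A.
Cell (r4,c4): row 4 has {A,E,F}; column 4 has {B,D,E,F} → C.
Cell (r4,c5): row 4 has {A,C,E,F}; column 5 has {A,C,D,E} → B.
Cell (r4,c6): row 4 has {A,B,C,E,F}; column 6 has {A,B,E,F} → D.
Cell (r5,c2): row 5 has {A,B,D}; column 2 has {A,B,C,D,F} → E.
Cell (r5,c5): row 5 has {A,B,D,E}; column 5 has {A,B,C,D,E} → F.
Cell (r5,c6): row 5 has {A,B,D,E,F}; column 6 has {A,B,D,E,F} → C.
Cell (r6,c3): row 6 has {A,C,D,E,F}; column 3 has {A,D,E,F} → B.
Cell (r1,c3): row 1 has {B,D,E,F}; column 3 has {A,B,D,E,F} → C.
Cell (r1,c4): row 1 has {B,C,D,E,F}; column 4 has {B,C,D,E,F} → A.

D F C A E B / C B F D A E / B D A E C F / F A E C B D / A E D B F C / E C B F D A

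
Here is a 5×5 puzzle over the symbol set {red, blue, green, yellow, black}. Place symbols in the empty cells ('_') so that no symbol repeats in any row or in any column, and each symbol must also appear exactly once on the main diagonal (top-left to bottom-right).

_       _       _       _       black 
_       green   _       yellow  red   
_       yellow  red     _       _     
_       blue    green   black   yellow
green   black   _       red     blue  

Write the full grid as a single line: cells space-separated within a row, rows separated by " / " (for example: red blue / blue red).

yellow red blue green black / blue green black yellow red / black yellow red blue green / red blue green black yellow / green black yellow red blue

(r1,c1): row 1 has {black}; column 1 has {green}; the diagonal has {red,blue,green,black}, so it must be yellow.
(r1,c2): row 1 has {yellow,black}; column 2 has {blue,green,yellow,black}, so it must be red.
(r1,c3): row 1 has {red,yellow,black}; column 3 has {red,green}, so it must be blue.
(r1,c4): row 1 has {red,blue,yellow,black}; column 4 has {red,yellow,black}, so it must be green.
(r2,c3): row 2 has {red,green,yellow}; column 3 has {red,blue,green}, so it must be black.
(r3,c4): row 3 has {red,yellow}; column 4 has {red,green,yellow,black}, so it must be blue.
(r3,c5): row 3 has {red,blue,yellow}; column 5 has {red,blue,yellow,black}, so it must be green.
(r4,c1): row 4 has {blue,green,yellow,black}; column 1 has {green,yellow}, so it must be red.
(r5,c3): row 5 has {red,blue,green,black}; column 3 has {red,blue,green,black}, so it must be yellow.
(r2,c1): row 2 has {red,green,yellow,black}; column 1 has {red,green,yellow}, so it must be blue.
(r3,c1): row 3 has {red,blue,green,yellow}; column 1 has {red,blue,green,yellow}, so it must be black.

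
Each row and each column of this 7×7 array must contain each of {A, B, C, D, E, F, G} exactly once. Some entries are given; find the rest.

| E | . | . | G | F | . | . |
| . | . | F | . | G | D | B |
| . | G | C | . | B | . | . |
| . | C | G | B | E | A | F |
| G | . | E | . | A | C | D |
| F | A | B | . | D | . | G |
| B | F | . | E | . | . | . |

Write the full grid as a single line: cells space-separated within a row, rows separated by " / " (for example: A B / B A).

(r1,c6): row 1 has {E,F,G}; column 6 has {A,C,D}, so it must be B.
(r2,c2): row 2 has {B,D,F,G}; column 2 has {A,C,F,G}, so it must be E.
(r4,c1): row 4 has {A,B,C,E,F,G}; column 1 has {B,E,F,G}, so it must be D.
(r5,c2): row 5 has {A,C,D,E,G}; column 2 has {A,C,E,F,G}, so it must be B.
(r5,c4): row 5 has {A,B,C,D,E,G}; column 4 has {B,E,G}, so it must be F.
(r6,c4): row 6 has {A,B,D,F,G}; column 4 has {B,E,F,G}, so it must be C.
(r6,c6): row 6 has {A,B,C,D,F,G}; column 6 has {A,B,C,D}, so it must be E.
(r7,c5): row 7 has {B,E,F}; column 5 has {A,B,D,E,F,G}, so it must be C.
(r7,c6): row 7 has {B,C,E,F}; column 6 has {A,B,C,D,E}, so it must be G.
(r7,c7): row 7 has {B,C,E,F,G}; column 7 has {B,D,F,G}, so it must be A.
(r1,c2): row 1 has {B,E,F,G}; column 2 has {A,B,C,E,F,G}, so it must be D.
(r1,c3): row 1 has {B,D,E,F,G}; column 3 has {B,C,E,F,G}, so it must be A.
(r1,c7): row 1 has {A,B,D,E,F,G}; column 7 has {A,B,D,F,G}, so it must be C.
(r2,c4): row 2 has {B,D,E,F,G}; column 4 has {B,C,E,F,G}, so it must be A.
(r3,c1): row 3 has {B,C,G}; column 1 has {B,D,E,F,G}, so it must be A.
(r3,c4): row 3 has {A,B,C,G}; column 4 has {A,B,C,E,F,G}, so it must be D.
(r3,c6): row 3 has {A,B,C,D,G}; column 6 has {A,B,C,D,E,G}, so it must be F.
(r3,c7): row 3 has {A,B,C,D,F,G}; column 7 has {A,B,C,D,F,G}, so it must be E.
(r7,c3): row 7 has {A,B,C,E,F,G}; column 3 has {A,B,C,E,F,G}, so it must be D.
(r2,c1): row 2 has {A,B,D,E,F,G}; column 1 has {A,B,D,E,F,G}, so it must be C.

E D A G F B C / C E F A G D B / A G C D B F E / D C G B E A F / G B E F A C D / F A B C D E G / B F D E C G A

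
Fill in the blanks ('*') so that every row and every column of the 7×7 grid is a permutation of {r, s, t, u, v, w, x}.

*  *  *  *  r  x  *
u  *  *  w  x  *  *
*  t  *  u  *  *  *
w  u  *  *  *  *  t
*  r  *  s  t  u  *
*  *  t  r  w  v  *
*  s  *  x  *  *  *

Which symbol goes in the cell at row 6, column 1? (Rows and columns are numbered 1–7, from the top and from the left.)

s

(r2,c2) = v
(r4,c4) = v
(r4,c5) = s
(r4,c6) = r
(r6,c2) = x
(r1,c2) = w
(r1,c4) = t
(r3,c5) = v
(r4,c3) = x
(r6,c1) = s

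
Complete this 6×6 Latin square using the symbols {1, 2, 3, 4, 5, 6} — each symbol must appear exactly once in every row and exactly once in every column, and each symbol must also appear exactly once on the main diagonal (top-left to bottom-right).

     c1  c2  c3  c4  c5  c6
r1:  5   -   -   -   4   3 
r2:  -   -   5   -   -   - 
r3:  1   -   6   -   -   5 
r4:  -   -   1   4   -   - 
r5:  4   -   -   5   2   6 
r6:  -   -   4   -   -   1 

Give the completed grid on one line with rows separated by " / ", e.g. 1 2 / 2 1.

5 6 2 1 4 3 / 2 3 5 6 1 4 / 1 4 6 2 3 5 / 3 5 1 4 6 2 / 4 1 3 5 2 6 / 6 2 4 3 5 1

(r1,c3) = 2
(r2,c2) = 3
(r3,c5) = 3
(r4,c6) = 2
(r5,c2) = 1
(r5,c3) = 3
(r1,c2) = 6
(r1,c4) = 1
(r2,c6) = 4
(r3,c4) = 2
(r4,c2) = 5
(r4,c5) = 6
(r6,c2) = 2
(r6,c5) = 5
(r2,c4) = 6
(r2,c5) = 1
(r3,c2) = 4
(r4,c1) = 3
(r6,c1) = 6
(r6,c4) = 3
(r2,c1) = 2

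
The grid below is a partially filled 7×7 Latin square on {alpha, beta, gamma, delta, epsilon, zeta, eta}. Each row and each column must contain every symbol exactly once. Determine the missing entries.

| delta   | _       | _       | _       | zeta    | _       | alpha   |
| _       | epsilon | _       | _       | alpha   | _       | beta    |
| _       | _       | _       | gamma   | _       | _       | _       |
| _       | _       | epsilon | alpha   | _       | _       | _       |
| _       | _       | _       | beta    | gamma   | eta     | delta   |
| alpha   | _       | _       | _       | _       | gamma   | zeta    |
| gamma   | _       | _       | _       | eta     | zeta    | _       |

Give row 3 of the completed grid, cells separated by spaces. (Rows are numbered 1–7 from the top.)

beta zeta delta gamma epsilon alpha eta

row 2 has {alpha,beta,epsilon}; column 6 has {gamma,zeta,eta} — only delta is left for (r2,c6).
row 4 has {alpha,epsilon}; column 6 has {gamma,delta,zeta,eta} — only beta is left for (r4,c6).
row 7 has {gamma,zeta,eta}; column 7 has {alpha,beta,delta,zeta} — only epsilon is left for (r7,c7).
row 1 has {alpha,delta,zeta}; column 6 has {beta,gamma,delta,zeta,eta} — only epsilon is left for (r1,c6).
row 3 has {gamma}; column 6 has {beta,gamma,delta,epsilon,zeta,eta} — only alpha is left for (r3,c6).
row 3 has {alpha,gamma}; column 7 has {alpha,beta,delta,epsilon,zeta} — only eta is left for (r3,c7).
row 4 has {alpha,beta,epsilon}; column 5 has {alpha,gamma,zeta,eta} — only delta is left for (r4,c5).
row 4 has {alpha,beta,delta,epsilon}; column 7 has {alpha,beta,delta,epsilon,zeta,eta} — only gamma is left for (r4,c7).
row 7 has {gamma,epsilon,zeta,eta}; column 4 has {alpha,beta,gamma} — only delta is left for (r7,c4).
row 1 has {alpha,delta,epsilon,zeta}; column 4 has {alpha,beta,gamma,delta} — only eta is left for (r1,c4).
row 2 has {alpha,beta,delta,epsilon}; column 4 has {alpha,beta,gamma,delta,eta} — only zeta is left for (r2,c4).
row 6 has {alpha,gamma,zeta}; column 4 has {alpha,beta,gamma,delta,zeta,eta} — only epsilon is left for (r6,c4).
row 6 has {alpha,gamma,epsilon,zeta}; column 5 has {alpha,gamma,delta,zeta,eta} — only beta is left for (r6,c5).
row 2 has {alpha,beta,delta,epsilon,zeta}; column 1 has {alpha,gamma,delta} — only eta is left for (r2,c1).
row 2 has {alpha,beta,delta,epsilon,zeta,eta}; column 3 has {epsilon} — only gamma is left for (r2,c3).
row 3 has {alpha,gamma,eta}; column 5 has {alpha,beta,gamma,delta,zeta,eta} — only epsilon is left for (r3,c5).
row 4 has {alpha,beta,gamma,delta,epsilon}; column 1 has {alpha,gamma,delta,eta} — only zeta is left for (r4,c1).
row 4 has {alpha,beta,gamma,delta,epsilon,zeta}; column 2 has {epsilon} — only eta is left for (r4,c2).
row 5 has {beta,gamma,delta,eta}; column 1 has {alpha,gamma,delta,zeta,eta} — only epsilon is left for (r5,c1).
row 6 has {alpha,beta,gamma,epsilon,zeta}; column 2 has {epsilon,eta} — only delta is left for (r6,c2).
row 6 has {alpha,beta,gamma,delta,epsilon,zeta}; column 3 has {gamma,epsilon} — only eta is left for (r6,c3).
row 1 has {alpha,delta,epsilon,zeta,eta}; column 3 has {gamma,epsilon,eta} — only beta is left for (r1,c3).
row 3 has {alpha,gamma,epsilon,eta}; column 1 has {alpha,gamma,delta,epsilon,zeta,eta} — only beta is left for (r3,c1).
row 3 has {alpha,beta,gamma,epsilon,eta}; column 2 has {delta,epsilon,eta} — only zeta is left for (r3,c2).
row 3 has {alpha,beta,gamma,epsilon,zeta,eta}; column 3 has {beta,gamma,epsilon,eta} — only delta is left for (r3,c3).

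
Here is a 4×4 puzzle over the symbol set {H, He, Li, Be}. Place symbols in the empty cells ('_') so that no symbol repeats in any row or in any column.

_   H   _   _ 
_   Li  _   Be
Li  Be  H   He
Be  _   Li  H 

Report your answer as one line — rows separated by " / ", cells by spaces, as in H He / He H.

He H Be Li / H Li He Be / Li Be H He / Be He Li H

(r1,c1) = He
(r1,c3) = Be
(r1,c4) = Li
(r2,c1) = H
(r2,c3) = He
(r4,c2) = He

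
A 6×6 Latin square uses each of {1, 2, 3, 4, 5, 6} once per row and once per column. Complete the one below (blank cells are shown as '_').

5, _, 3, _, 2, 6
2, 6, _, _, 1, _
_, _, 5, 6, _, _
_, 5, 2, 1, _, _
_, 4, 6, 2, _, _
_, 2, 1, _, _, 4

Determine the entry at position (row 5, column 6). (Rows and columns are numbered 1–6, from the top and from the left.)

1

Cell (r1,c2): row 1 has {2,3,5,6}; column 2 has {2,4,5,6} → 1.
Cell (r1,c4): row 1 has {1,2,3,5,6}; column 4 has {1,2,6} → 4.
Cell (r2,c3): row 2 has {1,2,6}; column 3 has {1,2,3,5,6} → 4.
Cell (r3,c2): row 3 has {5,6}; column 2 has {1,2,4,5,6} → 3.
Cell (r3,c5): row 3 has {3,5,6}; column 5 has {1,2} → 4.
Cell (r4,c6): row 4 has {1,2,5}; column 6 has {4,6} → 3.
Cell (r2,c6): row 2 has {1,2,4,6}; column 6 has {3,4,6} → 5.
Cell (r3,c1): row 3 has {3,4,5,6}; column 1 has {2,5} → 1.
Cell (r3,c6): row 3 has {1,3,4,5,6}; column 6 has {3,4,5,6} → 2.
Cell (r4,c5): row 4 has {1,2,3,5}; column 5 has {1,2,4} → 6.
Cell (r5,c1): row 5 has {2,4,6}; column 1 has {1,2,5} → 3.
Cell (r5,c5): row 5 has {2,3,4,6}; column 5 has {1,2,4,6} → 5.
Cell (r5,c6): row 5 has {2,3,4,5,6}; column 6 has {2,3,4,5,6} → 1.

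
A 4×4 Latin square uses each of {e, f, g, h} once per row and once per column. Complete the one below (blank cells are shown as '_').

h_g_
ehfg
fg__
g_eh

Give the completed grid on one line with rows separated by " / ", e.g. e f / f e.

h e g f / e h f g / f g h e / g f e h

(r3,c3) = h
(r3,c4) = e
(r4,c2) = f
(r1,c2) = e
(r1,c4) = f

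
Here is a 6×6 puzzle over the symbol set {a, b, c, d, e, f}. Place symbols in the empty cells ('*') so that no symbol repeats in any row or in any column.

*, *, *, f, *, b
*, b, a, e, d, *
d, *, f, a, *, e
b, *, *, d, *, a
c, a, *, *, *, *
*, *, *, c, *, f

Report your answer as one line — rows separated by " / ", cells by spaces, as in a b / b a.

a e d f c b / f b a e d c / d c f a b e / b f c d e a / c a e b f d / e d b c a f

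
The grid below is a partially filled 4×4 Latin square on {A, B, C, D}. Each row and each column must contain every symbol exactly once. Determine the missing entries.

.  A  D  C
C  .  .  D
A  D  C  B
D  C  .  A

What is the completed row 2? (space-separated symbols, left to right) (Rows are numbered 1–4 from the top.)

C B A D

(r1,c1) = B
(r2,c2) = B
(r2,c3) = A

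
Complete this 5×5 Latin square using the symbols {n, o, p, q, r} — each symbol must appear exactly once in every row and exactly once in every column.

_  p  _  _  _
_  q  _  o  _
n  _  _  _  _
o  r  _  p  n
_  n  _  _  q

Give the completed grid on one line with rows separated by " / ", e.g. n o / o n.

q p r n o / r q n o p / n o p q r / o r q p n / p n o r q

At row 3, column 2: row 3 has {n}; column 2 has {n,p,q,r}; that leaves o.
At row 4, column 3: row 4 has {n,o,p,r}; column 3 is empty so far; that leaves q.
At row 5, column 4: row 5 has {n,q}; column 4 has {o,p}; that leaves r.
At row 3, column 4: row 3 has {n,o}; column 4 has {o,p,r}; that leaves q.
At row 5, column 1: row 5 has {n,q,r}; column 1 has {n,o}; that leaves p.
At row 5, column 3: row 5 has {n,p,q,r}; column 3 has {q}; that leaves o.
At row 1, column 4: row 1 has {p}; column 4 has {o,p,q,r}; that leaves n.
At row 2, column 1: row 2 has {o,q}; column 1 has {n,o,p}; that leaves r.
At row 2, column 5: row 2 has {o,q,r}; column 5 has {n,q}; that leaves p.
At row 3, column 5: row 3 has {n,o,q}; column 5 has {n,p,q}; that leaves r.
At row 1, column 1: row 1 has {n,p}; column 1 has {n,o,p,r}; that leaves q.
At row 1, column 3: row 1 has {n,p,q}; column 3 has {o,q}; that leaves r.
At row 1, column 5: row 1 has {n,p,q,r}; column 5 has {n,p,q,r}; that leaves o.
At row 2, column 3: row 2 has {o,p,q,r}; column 3 has {o,q,r}; that leaves n.
At row 3, column 3: row 3 has {n,o,q,r}; column 3 has {n,o,q,r}; that leaves p.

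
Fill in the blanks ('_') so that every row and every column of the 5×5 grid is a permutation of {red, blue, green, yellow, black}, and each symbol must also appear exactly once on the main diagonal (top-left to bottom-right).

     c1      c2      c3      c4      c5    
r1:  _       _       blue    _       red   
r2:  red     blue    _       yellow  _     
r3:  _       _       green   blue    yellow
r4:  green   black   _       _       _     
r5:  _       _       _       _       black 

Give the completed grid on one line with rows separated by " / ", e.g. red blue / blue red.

yellow green blue black red / red blue black yellow green / black red green blue yellow / green black yellow red blue / blue yellow red green black

(r1,c1): row 1 has {red,blue}; column 1 has {red,green}; the diagonal has {blue,green,black}, so it must be yellow.
(r1,c2): row 1 has {red,blue,yellow}; column 2 has {blue,black}, so it must be green.
(r1,c4): row 1 has {red,blue,green,yellow}; column 4 has {blue,yellow}, so it must be black.
(r2,c3): row 2 has {red,blue,yellow}; column 3 has {blue,green}, so it must be black.
(r2,c5): row 2 has {red,blue,yellow,black}; column 5 has {red,yellow,black}, so it must be green.
(r3,c1): row 3 has {blue,green,yellow}; column 1 has {red,green,yellow}, so it must be black.
(r3,c2): row 3 has {blue,green,yellow,black}; column 2 has {blue,green,black}, so it must be red.
(r4,c4): row 4 has {green,black}; column 4 has {blue,yellow,black}; the diagonal has {blue,green,yellow,black}, so it must be red.
(r4,c5): row 4 has {red,green,black}; column 5 has {red,green,yellow,black}, so it must be blue.
(r5,c1): row 5 has {black}; column 1 has {red,green,yellow,black}, so it must be blue.
(r5,c2): row 5 has {blue,black}; column 2 has {red,blue,green,black}, so it must be yellow.
(r5,c3): row 5 has {blue,yellow,black}; column 3 has {blue,green,black}, so it must be red.
(r5,c4): row 5 has {red,blue,yellow,black}; column 4 has {red,blue,yellow,black}, so it must be green.
(r4,c3): row 4 has {red,blue,green,black}; column 3 has {red,blue,green,black}, so it must be yellow.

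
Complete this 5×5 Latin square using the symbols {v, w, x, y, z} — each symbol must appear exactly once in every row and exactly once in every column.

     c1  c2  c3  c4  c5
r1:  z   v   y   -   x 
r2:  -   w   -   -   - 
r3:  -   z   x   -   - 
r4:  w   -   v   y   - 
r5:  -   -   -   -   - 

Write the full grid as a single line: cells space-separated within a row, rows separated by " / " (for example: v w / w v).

z v y w x / v w z x y / y z x v w / w x v y z / x y w z v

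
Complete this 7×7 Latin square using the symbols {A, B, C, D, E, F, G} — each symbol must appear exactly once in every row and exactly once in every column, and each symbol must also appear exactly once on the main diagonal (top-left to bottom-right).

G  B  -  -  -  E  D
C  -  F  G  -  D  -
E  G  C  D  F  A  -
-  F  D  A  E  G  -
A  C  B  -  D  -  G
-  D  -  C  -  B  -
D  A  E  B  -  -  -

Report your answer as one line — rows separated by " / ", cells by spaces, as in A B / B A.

G B A F C E D / C E F G B D A / E G C D F A B / B F D A E G C / A C B E D F G / F D G C A B E / D A E B G C F

At row 1, column 3: row 1 has {B,D,E,G}; column 3 has {B,C,D,E,F}; that leaves A.
At row 1, column 4: row 1 has {A,B,D,E,G}; column 4 has {A,B,C,D,G}; that leaves F.
At row 1, column 5: row 1 has {A,B,D,E,F,G}; column 5 has {D,E,F}; that leaves C.
At row 2, column 2: row 2 has {C,D,F,G}; column 2 has {A,B,C,D,F,G}; the diagonal has {A,B,C,D,G}; that leaves E.
At row 3, column 7: row 3 has {A,C,D,E,F,G}; column 7 has {D,G}; that leaves B.
At row 4, column 1: row 4 has {A,D,E,F,G}; column 1 has {A,C,D,E,G}; that leaves B.
At row 4, column 7: row 4 has {A,B,D,E,F,G}; column 7 has {B,D,G}; that leaves C.
At row 5, column 4: row 5 has {A,B,C,D,G}; column 4 has {A,B,C,D,F,G}; that leaves E.
At row 5, column 6: row 5 has {A,B,C,D,E,G}; column 6 has {A,B,D,E,G}; that leaves F.
At row 6, column 1: row 6 has {B,C,D}; column 1 has {A,B,C,D,E,G}; that leaves F.
At row 6, column 3: row 6 has {B,C,D,F}; column 3 has {A,B,C,D,E,F}; that leaves G.
At row 6, column 5: row 6 has {B,C,D,F,G}; column 5 has {C,D,E,F}; that leaves A.
At row 6, column 7: row 6 has {A,B,C,D,F,G}; column 7 has {B,C,D,G}; that leaves E.
At row 7, column 5: row 7 has {A,B,D,E}; column 5 has {A,C,D,E,F}; that leaves G.
At row 7, column 6: row 7 has {A,B,D,E,G}; column 6 has {A,B,D,E,F,G}; that leaves C.
At row 7, column 7: row 7 has {A,B,C,D,E,G}; column 7 has {B,C,D,E,G}; the diagonal has {A,B,C,D,E,G}; that leaves F.
At row 2, column 5: row 2 has {C,D,E,F,G}; column 5 has {A,C,D,E,F,G}; that leaves B.
At row 2, column 7: row 2 has {B,C,D,E,F,G}; column 7 has {B,C,D,E,F,G}; that leaves A.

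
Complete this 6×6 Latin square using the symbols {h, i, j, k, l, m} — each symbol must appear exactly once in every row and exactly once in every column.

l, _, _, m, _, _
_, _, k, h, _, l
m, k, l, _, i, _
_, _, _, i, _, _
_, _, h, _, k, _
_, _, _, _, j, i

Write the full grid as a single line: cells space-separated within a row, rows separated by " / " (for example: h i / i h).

l j i m h k / j i k h m l / m k l j i h / k h j i l m / i m h l k j / h l m k j i

At row 1, column 5: row 1 has {l,m}; column 5 has {i,j,k}; that leaves h.
At row 2, column 5: row 2 has {h,k,l}; column 5 has {h,i,j,k}; that leaves m.
At row 3, column 4: row 3 has {i,k,l,m}; column 4 has {h,i,m}; that leaves j.
At row 3, column 6: row 3 has {i,j,k,l,m}; column 6 has {i,l}; that leaves h.
At row 4, column 5: row 4 has {i}; column 5 has {h,i,j,k,m}; that leaves l.
At row 5, column 4: row 5 has {h,k}; column 4 has {h,i,j,m}; that leaves l.
At row 6, column 3: row 6 has {i,j}; column 3 has {h,k,l}; that leaves m.
At row 6, column 4: row 6 has {i,j,m}; column 4 has {h,i,j,l,m}; that leaves k.
At row 4, column 3: row 4 has {i,l}; column 3 has {h,k,l,m}; that leaves j.
At row 6, column 1: row 6 has {i,j,k,m}; column 1 has {l,m}; that leaves h.
At row 6, column 2: row 6 has {h,i,j,k,m}; column 2 has {k}; that leaves l.
At row 1, column 3: row 1 has {h,l,m}; column 3 has {h,j,k,l,m}; that leaves i.
At row 4, column 1: row 4 has {i,j,l}; column 1 has {h,l,m}; that leaves k.
At row 4, column 6: row 4 has {i,j,k,l}; column 6 has {h,i,l}; that leaves m.
At row 5, column 6: row 5 has {h,k,l}; column 6 has {h,i,l,m}; that leaves j.
At row 1, column 2: row 1 has {h,i,l,m}; column 2 has {k,l}; that leaves j.
At row 1, column 6: row 1 has {h,i,j,l,m}; column 6 has {h,i,j,l,m}; that leaves k.
At row 2, column 2: row 2 has {h,k,l,m}; column 2 has {j,k,l}; that leaves i.
At row 4, column 2: row 4 has {i,j,k,l,m}; column 2 has {i,j,k,l}; that leaves h.
At row 5, column 1: row 5 has {h,j,k,l}; column 1 has {h,k,l,m}; that leaves i.
At row 5, column 2: row 5 has {h,i,j,k,l}; column 2 has {h,i,j,k,l}; that leaves m.
At row 2, column 1: row 2 has {h,i,k,l,m}; column 1 has {h,i,k,l,m}; that leaves j.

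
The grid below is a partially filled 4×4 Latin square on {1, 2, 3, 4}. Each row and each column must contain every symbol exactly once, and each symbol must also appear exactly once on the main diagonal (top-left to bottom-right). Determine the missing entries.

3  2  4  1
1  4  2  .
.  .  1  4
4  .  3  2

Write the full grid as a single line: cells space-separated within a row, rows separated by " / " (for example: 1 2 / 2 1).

3 2 4 1 / 1 4 2 3 / 2 3 1 4 / 4 1 3 2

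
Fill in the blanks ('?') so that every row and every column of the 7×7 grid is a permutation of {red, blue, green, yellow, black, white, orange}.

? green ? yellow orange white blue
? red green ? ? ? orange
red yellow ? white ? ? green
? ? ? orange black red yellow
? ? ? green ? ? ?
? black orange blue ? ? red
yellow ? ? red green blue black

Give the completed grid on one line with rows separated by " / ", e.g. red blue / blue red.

Cell (r1,c1): row 1 has {blue,green,yellow,white,orange}; column 1 has {red,yellow} → black.
Cell (r1,c3): row 1 has {blue,green,yellow,black,white,orange}; column 3 has {green,orange} → red.
Cell (r2,c4): row 2 has {red,green,orange}; column 4 has {red,blue,green,yellow,white,orange} → black.
Cell (r2,c6): row 2 has {red,green,black,orange}; column 6 has {red,blue,white} → yellow.
Cell (r3,c5): row 3 has {red,green,yellow,white}; column 5 has {green,black,orange} → blue.
Cell (r5,c7): row 5 has {green}; column 7 has {red,blue,green,yellow,black,orange} → white.
Cell (r6,c6): row 6 has {red,blue,black,orange}; column 6 has {red,blue,yellow,white} → green.
Cell (r7,c3): row 7 has {red,blue,green,yellow,black}; column 3 has {red,green,orange} → white.
Cell (r2,c5): row 2 has {red,green,yellow,black,orange}; column 5 has {blue,green,black,orange} → white.
Cell (r3,c3): row 3 has {red,blue,green,yellow,white}; column 3 has {red,green,white,orange} → black.
Cell (r3,c6): row 3 has {red,blue,green,yellow,black,white}; column 6 has {red,blue,green,yellow,white} → orange.
Cell (r4,c3): row 4 has {red,yellow,black,orange}; column 3 has {red,green,black,white,orange} → blue.
Cell (r5,c3): row 5 has {green,white}; column 3 has {red,blue,green,black,white,orange} → yellow.
Cell (r5,c5): row 5 has {green,yellow,white}; column 5 has {blue,green,black,white,orange} → red.
Cell (r5,c6): row 5 has {red,green,yellow,white}; column 6 has {red,blue,green,yellow,white,orange} → black.
Cell (r6,c1): row 6 has {red,blue,green,black,orange}; column 1 has {red,yellow,black} → white.
Cell (r6,c5): row 6 has {red,blue,green,black,white,orange}; column 5 has {red,blue,green,black,white,orange} → yellow.
Cell (r7,c2): row 7 has {red,blue,green,yellow,black,white}; column 2 has {red,green,yellow,black} → orange.
Cell (r2,c1): row 2 has {red,green,yellow,black,white,orange}; column 1 has {red,yellow,black,white} → blue.
Cell (r4,c1): row 4 has {red,blue,yellow,black,orange}; column 1 has {red,blue,yellow,black,white} → green.
Cell (r4,c2): row 4 has {red,blue,green,yellow,black,orange}; column 2 has {red,green,yellow,black,orange} → white.
Cell (r5,c1): row 5 has {red,green,yellow,black,white}; column 1 has {red,blue,green,yellow,black,white} → orange.
Cell (r5,c2): row 5 has {red,green,yellow,black,white,orange}; column 2 has {red,green,yellow,black,white,orange} → blue.

black green red yellow orange white blue / blue red green black white yellow orange / red yellow black white blue orange green / green white blue orange black red yellow / orange blue yellow green red black white / white black orange blue yellow green red / yellow orange white red green blue black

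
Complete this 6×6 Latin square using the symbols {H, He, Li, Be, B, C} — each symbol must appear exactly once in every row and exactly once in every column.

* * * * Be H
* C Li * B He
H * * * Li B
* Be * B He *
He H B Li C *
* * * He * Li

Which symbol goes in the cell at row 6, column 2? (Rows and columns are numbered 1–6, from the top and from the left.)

B

At row 1, column 4: row 1 has {H,Be}; column 4 has {He,Li,B}; that leaves C.
At row 2, column 1: row 2 has {He,Li,B,C}; column 1 has {H,He}; that leaves Be.
At row 2, column 4: row 2 has {He,Li,Be,B,C}; column 4 has {He,Li,B,C}; that leaves H.
At row 3, column 2: row 3 has {H,Li,B}; column 2 has {H,Be,C}; that leaves He.
At row 3, column 4: row 3 has {H,He,Li,B}; column 4 has {H,He,Li,B,C}; that leaves Be.
At row 4, column 6: row 4 has {He,Be,B}; column 6 has {H,He,Li,B}; that leaves C.
At row 5, column 6: row 5 has {H,He,Li,B,C}; column 6 has {H,He,Li,B,C}; that leaves Be.
At row 6, column 2: row 6 has {He,Li}; column 2 has {H,He,Be,C}; that leaves B.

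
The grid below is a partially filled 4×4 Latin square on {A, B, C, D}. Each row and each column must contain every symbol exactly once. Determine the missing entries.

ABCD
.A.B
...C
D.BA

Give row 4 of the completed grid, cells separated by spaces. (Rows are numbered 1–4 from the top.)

D C B A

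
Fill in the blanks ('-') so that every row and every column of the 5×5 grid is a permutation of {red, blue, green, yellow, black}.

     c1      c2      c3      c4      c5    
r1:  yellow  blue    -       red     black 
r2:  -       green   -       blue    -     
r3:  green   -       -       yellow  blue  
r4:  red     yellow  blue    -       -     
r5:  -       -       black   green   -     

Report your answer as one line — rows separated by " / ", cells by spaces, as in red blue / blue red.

yellow blue green red black / black green yellow blue red / green black red yellow blue / red yellow blue black green / blue red black green yellow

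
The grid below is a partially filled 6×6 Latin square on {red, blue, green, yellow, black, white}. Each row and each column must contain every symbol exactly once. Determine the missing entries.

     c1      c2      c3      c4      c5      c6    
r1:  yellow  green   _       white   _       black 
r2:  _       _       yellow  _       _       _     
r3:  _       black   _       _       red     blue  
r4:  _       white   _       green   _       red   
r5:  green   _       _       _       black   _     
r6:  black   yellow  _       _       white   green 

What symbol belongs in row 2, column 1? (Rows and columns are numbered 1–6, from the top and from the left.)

red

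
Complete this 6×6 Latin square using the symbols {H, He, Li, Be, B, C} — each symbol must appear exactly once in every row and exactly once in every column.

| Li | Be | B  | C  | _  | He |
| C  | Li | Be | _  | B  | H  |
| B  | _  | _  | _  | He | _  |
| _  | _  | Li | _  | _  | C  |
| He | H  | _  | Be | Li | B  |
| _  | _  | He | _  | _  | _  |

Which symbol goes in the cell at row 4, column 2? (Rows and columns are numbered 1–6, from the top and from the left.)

He

At row 1, column 5: row 1 has {He,Li,Be,B,C}; column 5 has {He,Li,B}; that leaves H.
At row 2, column 4: row 2 has {H,Li,Be,B,C}; column 4 has {Be,C}; that leaves He.
At row 3, column 2: row 3 has {He,B}; column 2 has {H,Li,Be}; that leaves C.
At row 3, column 3: row 3 has {He,B,C}; column 3 has {He,Li,Be,B}; that leaves H.
At row 3, column 4: row 3 has {H,He,B,C}; column 4 has {He,Be,C}; that leaves Li.
At row 3, column 6: row 3 has {H,He,Li,B,C}; column 6 has {H,He,B,C}; that leaves Be.
At row 4, column 5: row 4 has {Li,C}; column 5 has {H,He,Li,B}; that leaves Be.
At row 5, column 3: row 5 has {H,He,Li,Be,B}; column 3 has {H,He,Li,Be,B}; that leaves C.
At row 6, column 2: row 6 has {He}; column 2 has {H,Li,Be,C}; that leaves B.
At row 6, column 4: row 6 has {He,B}; column 4 has {He,Li,Be,C}; that leaves H.
At row 6, column 5: row 6 has {H,He,B}; column 5 has {H,He,Li,Be,B}; that leaves C.
At row 6, column 6: row 6 has {H,He,B,C}; column 6 has {H,He,Be,B,C}; that leaves Li.
At row 4, column 1: row 4 has {Li,Be,C}; column 1 has {He,Li,B,C}; that leaves H.
At row 4, column 2: row 4 has {H,Li,Be,C}; column 2 has {H,Li,Be,B,C}; that leaves He.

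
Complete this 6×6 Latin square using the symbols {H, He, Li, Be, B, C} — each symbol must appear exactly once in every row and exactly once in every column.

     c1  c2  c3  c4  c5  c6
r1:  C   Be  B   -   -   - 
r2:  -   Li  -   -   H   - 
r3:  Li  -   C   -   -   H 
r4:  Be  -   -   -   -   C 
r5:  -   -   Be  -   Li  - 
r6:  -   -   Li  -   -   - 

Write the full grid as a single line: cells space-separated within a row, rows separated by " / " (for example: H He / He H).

Cell (r1,c5): row 1 has {Be,B,C}; column 5 has {H,Li} → He.
Cell (r1,c6): row 1 has {He,Be,B,C}; column 6 has {H,C} → Li.
Cell (r2,c3): row 2 has {H,Li}; column 3 has {Li,Be,B,C} → He.
Cell (r4,c3): row 4 has {Be,C}; column 3 has {He,Li,Be,B,C} → H.
Cell (r4,c5): row 4 has {H,Be,C}; column 5 has {H,He,Li} → B.
Cell (r1,c4): row 1 has {He,Li,Be,B,C}; column 4 is empty so far → H.
Cell (r2,c1): row 2 has {H,He,Li}; column 1 has {Li,Be,C} → B.
Cell (r2,c6): row 2 has {H,He,Li,B}; column 6 has {H,Li,C} → Be.
Cell (r3,c5): row 3 has {H,Li,C}; column 5 has {H,He,Li,B} → Be.
Cell (r4,c2): row 4 has {H,Be,B,C}; column 2 has {Li,Be} → He.
Cell (r4,c4): row 4 has {H,He,Be,B,C}; column 4 has {H} → Li.
Cell (r6,c5): row 6 has {Li}; column 5 has {H,He,Li,Be,B} → C.
Cell (r2,c4): row 2 has {H,He,Li,Be,B}; column 4 has {H,Li} → C.
Cell (r3,c2): row 3 has {H,Li,Be,C}; column 2 has {He,Li,Be} → B.
Cell (r3,c4): row 3 has {H,Li,Be,B,C}; column 4 has {H,Li,C} → He.
Cell (r5,c4): row 5 has {Li,Be}; column 4 has {H,He,Li,C} → B.
Cell (r5,c6): row 5 has {Li,Be,B}; column 6 has {H,Li,Be,C} → He.
Cell (r6,c2): row 6 has {Li,C}; column 2 has {He,Li,Be,B} → H.
Cell (r6,c4): row 6 has {H,Li,C}; column 4 has {H,He,Li,B,C} → Be.
Cell (r6,c6): row 6 has {H,Li,Be,C}; column 6 has {H,He,Li,Be,C} → B.
Cell (r5,c1): row 5 has {He,Li,Be,B}; column 1 has {Li,Be,B,C} → H.
Cell (r5,c2): row 5 has {H,He,Li,Be,B}; column 2 has {H,He,Li,Be,B} → C.
Cell (r6,c1): row 6 has {H,Li,Be,B,C}; column 1 has {H,Li,Be,B,C} → He.

C Be B H He Li / B Li He C H Be / Li B C He Be H / Be He H Li B C / H C Be B Li He / He H Li Be C B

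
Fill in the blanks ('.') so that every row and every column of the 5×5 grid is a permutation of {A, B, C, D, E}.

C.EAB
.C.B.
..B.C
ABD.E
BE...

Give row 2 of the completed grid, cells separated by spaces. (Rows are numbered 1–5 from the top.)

E C A B D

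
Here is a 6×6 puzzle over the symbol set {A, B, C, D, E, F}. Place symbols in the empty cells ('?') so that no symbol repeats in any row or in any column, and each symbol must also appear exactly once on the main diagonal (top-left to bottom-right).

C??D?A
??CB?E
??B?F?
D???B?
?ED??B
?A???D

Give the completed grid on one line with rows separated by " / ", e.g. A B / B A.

(r1,c5) = E
(r2,c2) = F
(r3,c6) = C
(r4,c2) = C
(r4,c6) = F
(r5,c5) = A
(r6,c5) = C
(r1,c2) = B
(r1,c3) = F
(r2,c1) = A
(r2,c5) = D
(r3,c1) = E
(r3,c2) = D
(r3,c4) = A
(r4,c4) = E
(r5,c1) = F
(r5,c4) = C
(r6,c1) = B
(r6,c3) = E
(r6,c4) = F
(r4,c3) = A

C B F D E A / A F C B D E / E D B A F C / D C A E B F / F E D C A B / B A E F C D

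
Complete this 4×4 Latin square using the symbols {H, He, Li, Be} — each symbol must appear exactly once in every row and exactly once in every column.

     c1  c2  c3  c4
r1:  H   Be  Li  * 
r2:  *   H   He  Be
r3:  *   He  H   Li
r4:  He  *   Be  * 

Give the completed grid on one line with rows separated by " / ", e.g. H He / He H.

H Be Li He / Li H He Be / Be He H Li / He Li Be H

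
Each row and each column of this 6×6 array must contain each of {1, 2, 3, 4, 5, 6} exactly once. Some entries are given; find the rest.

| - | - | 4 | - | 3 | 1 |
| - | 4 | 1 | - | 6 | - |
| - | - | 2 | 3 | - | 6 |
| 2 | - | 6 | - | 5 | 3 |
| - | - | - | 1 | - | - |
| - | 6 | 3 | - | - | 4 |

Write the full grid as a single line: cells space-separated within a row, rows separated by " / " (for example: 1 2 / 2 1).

5 2 4 6 3 1 / 3 4 1 2 6 5 / 4 5 2 3 1 6 / 2 1 6 4 5 3 / 6 3 5 1 4 2 / 1 6 3 5 2 4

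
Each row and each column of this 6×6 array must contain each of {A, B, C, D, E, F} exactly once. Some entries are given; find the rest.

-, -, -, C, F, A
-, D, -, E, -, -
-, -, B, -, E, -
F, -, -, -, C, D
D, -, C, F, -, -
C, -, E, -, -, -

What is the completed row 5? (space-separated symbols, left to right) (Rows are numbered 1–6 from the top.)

D A C F B E

row 1 has {A,C,F}; column 3 has {B,C,E} — only D is left for (r1,c3).
row 3 has {B,E}; column 1 has {C,D,F} — only A is left for (r3,c1).
row 3 has {A,B,E}; column 4 has {C,E,F} — only D is left for (r3,c4).
row 4 has {C,D,F}; column 3 has {B,C,D,E} — only A is left for (r4,c3).
row 4 has {A,C,D,F}; column 4 has {C,D,E,F} — only B is left for (r4,c4).
row 6 has {C,E}; column 4 has {B,C,D,E,F} — only A is left for (r6,c4).
row 2 has {D,E}; column 1 has {A,C,D,F} — only B is left for (r2,c1).
row 2 has {B,D,E}; column 3 has {A,B,C,D,E} — only F is left for (r2,c3).
row 2 has {B,D,E,F}; column 5 has {C,E,F} — only A is left for (r2,c5).
row 2 has {A,B,D,E,F}; column 6 has {A,D} — only C is left for (r2,c6).
row 3 has {A,B,D,E}; column 6 has {A,C,D} — only F is left for (r3,c6).
row 4 has {A,B,C,D,F}; column 2 has {D} — only E is left for (r4,c2).
row 5 has {C,D,F}; column 5 has {A,C,E,F} — only B is left for (r5,c5).
row 5 has {B,C,D,F}; column 6 has {A,C,D,F} — only E is left for (r5,c6).
row 6 has {A,C,E}; column 5 has {A,B,C,E,F} — only D is left for (r6,c5).
row 6 has {A,C,D,E}; column 6 has {A,C,D,E,F} — only B is left for (r6,c6).
row 1 has {A,C,D,F}; column 1 has {A,B,C,D,F} — only E is left for (r1,c1).
row 1 has {A,C,D,E,F}; column 2 has {D,E} — only B is left for (r1,c2).
row 3 has {A,B,D,E,F}; column 2 has {B,D,E} — only C is left for (r3,c2).
row 5 has {B,C,D,E,F}; column 2 has {B,C,D,E} — only A is left for (r5,c2).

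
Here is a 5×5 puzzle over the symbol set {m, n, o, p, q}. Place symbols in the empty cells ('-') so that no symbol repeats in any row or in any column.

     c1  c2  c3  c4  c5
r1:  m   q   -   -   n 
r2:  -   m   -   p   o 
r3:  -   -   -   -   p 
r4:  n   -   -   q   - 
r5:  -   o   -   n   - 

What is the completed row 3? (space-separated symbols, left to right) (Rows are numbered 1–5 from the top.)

(r1,c4) = o
(r2,c1) = q
(r2,c3) = n
(r3,c1) = o
(r3,c2) = n
(r3,c4) = m
(r4,c2) = p
(r4,c5) = m
(r5,c1) = p
(r5,c5) = q
(r1,c3) = p
(r3,c3) = q

o n q m p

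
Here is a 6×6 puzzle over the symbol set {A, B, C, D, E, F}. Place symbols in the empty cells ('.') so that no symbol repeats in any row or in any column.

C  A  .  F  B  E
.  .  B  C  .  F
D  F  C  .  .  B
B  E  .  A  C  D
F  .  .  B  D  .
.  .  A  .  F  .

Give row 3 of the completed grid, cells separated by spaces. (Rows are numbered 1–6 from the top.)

(r1,c3) = D
(r2,c2) = D
(r3,c4) = E
(r3,c5) = A

D F C E A B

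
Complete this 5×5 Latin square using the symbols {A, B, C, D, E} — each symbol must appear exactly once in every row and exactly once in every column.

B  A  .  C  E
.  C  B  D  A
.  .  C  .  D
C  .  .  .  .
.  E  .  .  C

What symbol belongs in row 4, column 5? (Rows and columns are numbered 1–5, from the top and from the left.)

B

(r1,c3) = D
(r2,c1) = E
(r3,c1) = A
(r3,c2) = B
(r3,c4) = E
(r4,c2) = D
(r4,c5) = B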